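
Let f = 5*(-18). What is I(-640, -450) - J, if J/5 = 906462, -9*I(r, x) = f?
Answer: -4532300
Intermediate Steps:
f = -90
I(r, x) = 10 (I(r, x) = -1/9*(-90) = 10)
J = 4532310 (J = 5*906462 = 4532310)
I(-640, -450) - J = 10 - 1*4532310 = 10 - 4532310 = -4532300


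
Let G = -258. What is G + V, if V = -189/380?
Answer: -98229/380 ≈ -258.50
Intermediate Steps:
V = -189/380 (V = -189*1/380 = -189/380 ≈ -0.49737)
G + V = -258 - 189/380 = -98229/380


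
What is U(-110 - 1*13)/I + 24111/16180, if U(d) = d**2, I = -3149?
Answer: -168861681/50950820 ≈ -3.3142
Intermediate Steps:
U(-110 - 1*13)/I + 24111/16180 = (-110 - 1*13)**2/(-3149) + 24111/16180 = (-110 - 13)**2*(-1/3149) + 24111*(1/16180) = (-123)**2*(-1/3149) + 24111/16180 = 15129*(-1/3149) + 24111/16180 = -15129/3149 + 24111/16180 = -168861681/50950820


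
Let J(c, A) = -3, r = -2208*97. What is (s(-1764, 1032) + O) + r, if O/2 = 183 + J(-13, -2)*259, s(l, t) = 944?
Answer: -214420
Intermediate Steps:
r = -214176
O = -1188 (O = 2*(183 - 3*259) = 2*(183 - 777) = 2*(-594) = -1188)
(s(-1764, 1032) + O) + r = (944 - 1188) - 214176 = -244 - 214176 = -214420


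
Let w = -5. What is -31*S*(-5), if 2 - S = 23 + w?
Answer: -2480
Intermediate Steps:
S = -16 (S = 2 - (23 - 5) = 2 - 1*18 = 2 - 18 = -16)
-31*S*(-5) = -31*(-16)*(-5) = 496*(-5) = -2480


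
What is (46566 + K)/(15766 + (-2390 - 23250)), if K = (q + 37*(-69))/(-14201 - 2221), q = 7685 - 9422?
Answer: -127451857/27025138 ≈ -4.7160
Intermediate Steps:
q = -1737
K = 715/2737 (K = (-1737 + 37*(-69))/(-14201 - 2221) = (-1737 - 2553)/(-16422) = -4290*(-1/16422) = 715/2737 ≈ 0.26123)
(46566 + K)/(15766 + (-2390 - 23250)) = (46566 + 715/2737)/(15766 + (-2390 - 23250)) = 127451857/(2737*(15766 - 25640)) = (127451857/2737)/(-9874) = (127451857/2737)*(-1/9874) = -127451857/27025138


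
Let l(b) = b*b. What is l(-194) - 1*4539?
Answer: 33097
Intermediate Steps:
l(b) = b**2
l(-194) - 1*4539 = (-194)**2 - 1*4539 = 37636 - 4539 = 33097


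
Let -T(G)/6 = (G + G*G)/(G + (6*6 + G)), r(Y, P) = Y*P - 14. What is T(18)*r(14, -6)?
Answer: 2793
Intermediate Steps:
r(Y, P) = -14 + P*Y (r(Y, P) = P*Y - 14 = -14 + P*Y)
T(G) = -6*(G + G**2)/(36 + 2*G) (T(G) = -6*(G + G*G)/(G + (6*6 + G)) = -6*(G + G**2)/(G + (36 + G)) = -6*(G + G**2)/(36 + 2*G))
T(18)*r(14, -6) = (-3*18*(1 + 18)/(18 + 18))*(-14 - 6*14) = (-3*18*19/36)*(-14 - 84) = -3*18*1/36*19*(-98) = -57/2*(-98) = 2793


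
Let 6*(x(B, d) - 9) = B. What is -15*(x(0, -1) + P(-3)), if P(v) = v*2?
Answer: -45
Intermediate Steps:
x(B, d) = 9 + B/6
P(v) = 2*v
-15*(x(0, -1) + P(-3)) = -15*((9 + (⅙)*0) + 2*(-3)) = -15*((9 + 0) - 6) = -15*(9 - 6) = -15*3 = -45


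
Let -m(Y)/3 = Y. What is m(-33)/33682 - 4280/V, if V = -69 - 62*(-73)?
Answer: -13065247/13647334 ≈ -0.95735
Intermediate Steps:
m(Y) = -3*Y
V = 4457 (V = -69 + 4526 = 4457)
m(-33)/33682 - 4280/V = -3*(-33)/33682 - 4280/4457 = 99*(1/33682) - 4280*1/4457 = 9/3062 - 4280/4457 = -13065247/13647334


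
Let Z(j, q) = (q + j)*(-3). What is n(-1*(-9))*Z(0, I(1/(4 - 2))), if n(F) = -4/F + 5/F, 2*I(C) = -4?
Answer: ⅔ ≈ 0.66667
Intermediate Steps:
I(C) = -2 (I(C) = (½)*(-4) = -2)
Z(j, q) = -3*j - 3*q (Z(j, q) = (j + q)*(-3) = -3*j - 3*q)
n(F) = 1/F
n(-1*(-9))*Z(0, I(1/(4 - 2))) = (-3*0 - 3*(-2))/((-1*(-9))) = (0 + 6)/9 = (⅑)*6 = ⅔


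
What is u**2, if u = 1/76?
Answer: 1/5776 ≈ 0.00017313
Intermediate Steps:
u = 1/76 ≈ 0.013158
u**2 = (1/76)**2 = 1/5776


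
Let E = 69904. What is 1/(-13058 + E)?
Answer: 1/56846 ≈ 1.7591e-5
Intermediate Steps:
1/(-13058 + E) = 1/(-13058 + 69904) = 1/56846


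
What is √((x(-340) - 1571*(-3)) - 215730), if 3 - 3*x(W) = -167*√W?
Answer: √(-1899144 + 1002*I*√85)/3 ≈ 1.1172 + 459.37*I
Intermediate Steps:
x(W) = 1 + 167*√W/3 (x(W) = 1 - (-167)*√W/3 = 1 + 167*√W/3)
√((x(-340) - 1571*(-3)) - 215730) = √(((1 + 167*√(-340)/3) - 1571*(-3)) - 215730) = √(((1 + 167*(2*I*√85)/3) - 1*(-4713)) - 215730) = √(((1 + 334*I*√85/3) + 4713) - 215730) = √((4714 + 334*I*√85/3) - 215730) = √(-211016 + 334*I*√85/3)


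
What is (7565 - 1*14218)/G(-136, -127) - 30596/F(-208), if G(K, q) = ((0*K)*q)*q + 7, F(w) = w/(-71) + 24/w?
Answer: -429923847/36365 ≈ -11822.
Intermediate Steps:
F(w) = 24/w - w/71 (F(w) = w*(-1/71) + 24/w = -w/71 + 24/w = 24/w - w/71)
G(K, q) = 7 (G(K, q) = (0*q)*q + 7 = 0*q + 7 = 0 + 7 = 7)
(7565 - 1*14218)/G(-136, -127) - 30596/F(-208) = (7565 - 1*14218)/7 - 30596/(24/(-208) - 1/71*(-208)) = (7565 - 14218)*(⅐) - 30596/(24*(-1/208) + 208/71) = -6653*⅐ - 30596/(-3/26 + 208/71) = -6653/7 - 30596/5195/1846 = -6653/7 - 30596*1846/5195 = -6653/7 - 56480216/5195 = -429923847/36365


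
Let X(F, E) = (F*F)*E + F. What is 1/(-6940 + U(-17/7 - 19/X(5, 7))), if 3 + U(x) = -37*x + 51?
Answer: -1260/8565779 ≈ -0.00014710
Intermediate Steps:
X(F, E) = F + E*F² (X(F, E) = F²*E + F = E*F² + F = F + E*F²)
U(x) = 48 - 37*x (U(x) = -3 + (-37*x + 51) = -3 + (51 - 37*x) = 48 - 37*x)
1/(-6940 + U(-17/7 - 19/X(5, 7))) = 1/(-6940 + (48 - 37*(-17/7 - 19*1/(5*(1 + 7*5))))) = 1/(-6940 + (48 - 37*(-17*⅐ - 19*1/(5*(1 + 35))))) = 1/(-6940 + (48 - 37*(-17/7 - 19/(5*36)))) = 1/(-6940 + (48 - 37*(-17/7 - 19/180))) = 1/(-6940 + (48 - 37*(-3193/1260))) = 1/(-6940 + (48 + 118141/1260)) = 1/(-6940 + 178621/1260) = 1/(-8565779/1260) = -1260/8565779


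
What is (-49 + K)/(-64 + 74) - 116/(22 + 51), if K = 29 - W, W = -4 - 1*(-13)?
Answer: -3277/730 ≈ -4.4890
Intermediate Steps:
W = 9 (W = -4 + 13 = 9)
K = 20 (K = 29 - 1*9 = 29 - 9 = 20)
(-49 + K)/(-64 + 74) - 116/(22 + 51) = (-49 + 20)/(-64 + 74) - 116/(22 + 51) = -29/10 - 116/73 = -3277/730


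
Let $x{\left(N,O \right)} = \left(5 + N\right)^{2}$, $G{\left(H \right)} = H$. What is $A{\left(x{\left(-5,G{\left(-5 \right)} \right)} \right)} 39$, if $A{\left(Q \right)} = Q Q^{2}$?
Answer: $0$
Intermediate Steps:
$A{\left(Q \right)} = Q^{3}$
$A{\left(x{\left(-5,G{\left(-5 \right)} \right)} \right)} 39 = \left(\left(5 - 5\right)^{2}\right)^{3} \cdot 39 = \left(0^{2}\right)^{3} \cdot 39 = 0^{3} \cdot 39 = 0 \cdot 39 = 0$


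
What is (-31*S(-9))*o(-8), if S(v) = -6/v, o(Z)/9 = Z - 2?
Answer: 1860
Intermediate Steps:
o(Z) = -18 + 9*Z (o(Z) = 9*(Z - 2) = 9*(-2 + Z) = -18 + 9*Z)
(-31*S(-9))*o(-8) = (-(-186)/(-9))*(-18 + 9*(-8)) = (-(-186)*(-1)/9)*(-18 - 72) = -31*2/3*(-90) = -62/3*(-90) = 1860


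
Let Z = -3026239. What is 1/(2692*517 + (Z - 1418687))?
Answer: -1/3053162 ≈ -3.2753e-7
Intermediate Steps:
1/(2692*517 + (Z - 1418687)) = 1/(2692*517 + (-3026239 - 1418687)) = 1/(1391764 - 4444926) = 1/(-3053162) = -1/3053162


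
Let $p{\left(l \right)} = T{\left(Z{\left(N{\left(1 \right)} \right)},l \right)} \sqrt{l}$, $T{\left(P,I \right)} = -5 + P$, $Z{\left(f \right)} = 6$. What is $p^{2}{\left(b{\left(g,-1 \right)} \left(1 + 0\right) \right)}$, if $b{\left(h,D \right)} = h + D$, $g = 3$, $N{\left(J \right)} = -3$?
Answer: $2$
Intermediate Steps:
$b{\left(h,D \right)} = D + h$
$p{\left(l \right)} = \sqrt{l}$ ($p{\left(l \right)} = \left(-5 + 6\right) \sqrt{l} = 1 \sqrt{l} = \sqrt{l}$)
$p^{2}{\left(b{\left(g,-1 \right)} \left(1 + 0\right) \right)} = \left(\sqrt{\left(-1 + 3\right) \left(1 + 0\right)}\right)^{2} = \left(\sqrt{2 \cdot 1}\right)^{2} = \left(\sqrt{2}\right)^{2} = 2$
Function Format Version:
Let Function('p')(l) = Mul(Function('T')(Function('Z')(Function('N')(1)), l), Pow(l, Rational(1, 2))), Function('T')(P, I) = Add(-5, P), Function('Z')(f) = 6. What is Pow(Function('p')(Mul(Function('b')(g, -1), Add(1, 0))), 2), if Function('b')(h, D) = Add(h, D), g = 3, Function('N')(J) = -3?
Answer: 2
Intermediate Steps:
Function('b')(h, D) = Add(D, h)
Function('p')(l) = Pow(l, Rational(1, 2)) (Function('p')(l) = Mul(Add(-5, 6), Pow(l, Rational(1, 2))) = Mul(1, Pow(l, Rational(1, 2))) = Pow(l, Rational(1, 2)))
Pow(Function('p')(Mul(Function('b')(g, -1), Add(1, 0))), 2) = Pow(Pow(Mul(Add(-1, 3), Add(1, 0)), Rational(1, 2)), 2) = Pow(Pow(Mul(2, 1), Rational(1, 2)), 2) = Pow(Pow(2, Rational(1, 2)), 2) = 2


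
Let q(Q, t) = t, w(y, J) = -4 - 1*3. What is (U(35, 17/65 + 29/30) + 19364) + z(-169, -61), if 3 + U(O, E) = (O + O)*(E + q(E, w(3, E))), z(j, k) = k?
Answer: 736943/39 ≈ 18896.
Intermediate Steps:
w(y, J) = -7 (w(y, J) = -4 - 3 = -7)
U(O, E) = -3 + 2*O*(-7 + E) (U(O, E) = -3 + (O + O)*(E - 7) = -3 + (2*O)*(-7 + E) = -3 + 2*O*(-7 + E))
(U(35, 17/65 + 29/30) + 19364) + z(-169, -61) = ((-3 - 14*35 + 2*(17/65 + 29/30)*35) + 19364) - 61 = ((-3 - 490 + 2*(17*(1/65) + 29*(1/30))*35) + 19364) - 61 = ((-3 - 490 + 2*(17/65 + 29/30)*35) + 19364) - 61 = ((-3 - 490 + 2*(479/390)*35) + 19364) - 61 = ((-3 - 490 + 3353/39) + 19364) - 61 = (-15874/39 + 19364) - 61 = 739322/39 - 61 = 736943/39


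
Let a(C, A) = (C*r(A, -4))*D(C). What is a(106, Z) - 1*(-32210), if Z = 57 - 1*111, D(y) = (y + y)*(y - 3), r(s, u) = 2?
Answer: 4661442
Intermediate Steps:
D(y) = 2*y*(-3 + y) (D(y) = (2*y)*(-3 + y) = 2*y*(-3 + y))
Z = -54 (Z = 57 - 111 = -54)
a(C, A) = 4*C**2*(-3 + C) (a(C, A) = (C*2)*(2*C*(-3 + C)) = (2*C)*(2*C*(-3 + C)) = 4*C**2*(-3 + C))
a(106, Z) - 1*(-32210) = 4*106**2*(-3 + 106) - 1*(-32210) = 4*11236*103 + 32210 = 4629232 + 32210 = 4661442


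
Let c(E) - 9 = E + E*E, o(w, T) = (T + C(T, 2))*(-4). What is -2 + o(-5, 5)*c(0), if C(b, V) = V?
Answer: -254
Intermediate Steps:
o(w, T) = -8 - 4*T (o(w, T) = (T + 2)*(-4) = (2 + T)*(-4) = -8 - 4*T)
c(E) = 9 + E + E**2 (c(E) = 9 + (E + E*E) = 9 + (E + E**2) = 9 + E + E**2)
-2 + o(-5, 5)*c(0) = -2 + (-8 - 4*5)*(9 + 0 + 0**2) = -2 + (-8 - 20)*(9 + 0 + 0) = -2 - 28*9 = -2 - 252 = -254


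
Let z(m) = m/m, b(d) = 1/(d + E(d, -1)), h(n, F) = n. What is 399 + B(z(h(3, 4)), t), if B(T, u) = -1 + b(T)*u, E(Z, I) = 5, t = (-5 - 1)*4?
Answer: 394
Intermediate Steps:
t = -24 (t = -6*4 = -24)
b(d) = 1/(5 + d) (b(d) = 1/(d + 5) = 1/(5 + d))
z(m) = 1
B(T, u) = -1 + u/(5 + T)
399 + B(z(h(3, 4)), t) = 399 + (-5 - 24 - 1*1)/(5 + 1) = 399 + (-5 - 24 - 1)/6 = 399 + (1/6)*(-30) = 399 - 5 = 394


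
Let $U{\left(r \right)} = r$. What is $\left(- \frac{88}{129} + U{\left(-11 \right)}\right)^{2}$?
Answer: $\frac{2271049}{16641} \approx 136.47$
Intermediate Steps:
$\left(- \frac{88}{129} + U{\left(-11 \right)}\right)^{2} = \left(- \frac{88}{129} - 11\right)^{2} = \left(- \frac{1507}{129}\right)^{2} = \frac{2271049}{16641}$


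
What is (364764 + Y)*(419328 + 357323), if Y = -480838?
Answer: -90148988174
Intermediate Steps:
(364764 + Y)*(419328 + 357323) = (364764 - 480838)*(419328 + 357323) = -116074*776651 = -90148988174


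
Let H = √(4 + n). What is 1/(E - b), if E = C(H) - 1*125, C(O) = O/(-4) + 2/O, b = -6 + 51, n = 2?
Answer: -4080/693599 - 2*√6/693599 ≈ -0.0058894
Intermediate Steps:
b = 45
H = √6 (H = √(4 + 2) = √6 ≈ 2.4495)
C(O) = 2/O - O/4 (C(O) = O*(-¼) + 2/O = -O/4 + 2/O = 2/O - O/4)
E = -125 + √6/12 (E = (2/(√6) - √6/4) - 1*125 = (2*(√6/6) - √6/4) - 125 = (√6/3 - √6/4) - 125 = √6/12 - 125 = -125 + √6/12 ≈ -124.80)
1/(E - b) = 1/((-125 + √6/12) - 1*45) = 1/((-125 + √6/12) - 45) = 1/(-170 + √6/12)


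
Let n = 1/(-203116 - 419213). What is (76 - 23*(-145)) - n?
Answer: 2122764220/622329 ≈ 3411.0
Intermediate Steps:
n = -1/622329 (n = 1/(-622329) = -1/622329 ≈ -1.6069e-6)
(76 - 23*(-145)) - n = (76 - 23*(-145)) - 1*(-1/622329) = (76 + 3335) + 1/622329 = 3411 + 1/622329 = 2122764220/622329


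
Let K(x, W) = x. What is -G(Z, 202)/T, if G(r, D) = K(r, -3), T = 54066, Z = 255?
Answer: -85/18022 ≈ -0.0047165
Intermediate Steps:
G(r, D) = r
-G(Z, 202)/T = -255/54066 = -1*85/18022 = -85/18022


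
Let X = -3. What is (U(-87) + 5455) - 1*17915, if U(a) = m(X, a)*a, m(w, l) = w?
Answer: -12199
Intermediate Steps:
U(a) = -3*a
(U(-87) + 5455) - 1*17915 = (-3*(-87) + 5455) - 1*17915 = (261 + 5455) - 17915 = 5716 - 17915 = -12199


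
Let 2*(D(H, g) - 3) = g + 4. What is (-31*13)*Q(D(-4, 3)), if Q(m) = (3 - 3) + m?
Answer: -5239/2 ≈ -2619.5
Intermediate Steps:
D(H, g) = 5 + g/2 (D(H, g) = 3 + (g + 4)/2 = 3 + (4 + g)/2 = 3 + (2 + g/2) = 5 + g/2)
Q(m) = m (Q(m) = 0 + m = m)
(-31*13)*Q(D(-4, 3)) = (-31*13)*(5 + (½)*3) = -403*(5 + 3/2) = -403*13/2 = -5239/2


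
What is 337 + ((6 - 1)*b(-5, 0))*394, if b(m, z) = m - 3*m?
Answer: 20037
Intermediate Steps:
b(m, z) = -2*m
337 + ((6 - 1)*b(-5, 0))*394 = 337 + ((6 - 1)*(-2*(-5)))*394 = 337 + (5*10)*394 = 337 + 50*394 = 337 + 19700 = 20037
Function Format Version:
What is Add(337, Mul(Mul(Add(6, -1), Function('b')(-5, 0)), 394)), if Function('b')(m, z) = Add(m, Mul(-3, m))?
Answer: 20037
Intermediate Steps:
Function('b')(m, z) = Mul(-2, m)
Add(337, Mul(Mul(Add(6, -1), Function('b')(-5, 0)), 394)) = Add(337, Mul(Mul(Add(6, -1), Mul(-2, -5)), 394)) = Add(337, Mul(Mul(5, 10), 394)) = Add(337, Mul(50, 394)) = Add(337, 19700) = 20037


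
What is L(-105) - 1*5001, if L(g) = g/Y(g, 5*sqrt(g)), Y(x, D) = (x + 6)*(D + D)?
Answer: -5001 - I*sqrt(105)/990 ≈ -5001.0 - 0.01035*I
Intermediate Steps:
Y(x, D) = 2*D*(6 + x) (Y(x, D) = (6 + x)*(2*D) = 2*D*(6 + x))
L(g) = sqrt(g)/(10*(6 + g)) (L(g) = g/((2*(5*sqrt(g))*(6 + g))) = g/((10*sqrt(g)*(6 + g))) = g*(1/(10*sqrt(g)*(6 + g))) = sqrt(g)/(10*(6 + g)))
L(-105) - 1*5001 = sqrt(-105)/(10*(6 - 105)) - 1*5001 = (1/10)*(I*sqrt(105))/(-99) - 5001 = (1/10)*(I*sqrt(105))*(-1/99) - 5001 = -I*sqrt(105)/990 - 5001 = -5001 - I*sqrt(105)/990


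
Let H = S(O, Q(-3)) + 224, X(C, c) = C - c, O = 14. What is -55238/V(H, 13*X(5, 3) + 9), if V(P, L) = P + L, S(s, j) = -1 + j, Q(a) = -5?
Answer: -55238/253 ≈ -218.33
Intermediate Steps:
H = 218 (H = (-1 - 5) + 224 = -6 + 224 = 218)
V(P, L) = L + P
-55238/V(H, 13*X(5, 3) + 9) = -55238/((13*(5 - 1*3) + 9) + 218) = -55238/((13*(5 - 3) + 9) + 218) = -55238/((13*2 + 9) + 218) = -55238/((26 + 9) + 218) = -55238/(35 + 218) = -55238/253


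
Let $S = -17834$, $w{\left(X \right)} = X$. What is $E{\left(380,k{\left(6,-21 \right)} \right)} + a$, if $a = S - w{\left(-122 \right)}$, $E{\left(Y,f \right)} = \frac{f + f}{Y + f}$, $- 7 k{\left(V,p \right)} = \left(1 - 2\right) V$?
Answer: $- \frac{23610090}{1333} \approx -17712.0$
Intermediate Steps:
$k{\left(V,p \right)} = \frac{V}{7}$ ($k{\left(V,p \right)} = - \frac{\left(1 - 2\right) V}{7} = - \frac{\left(-1\right) V}{7} = \frac{V}{7}$)
$E{\left(Y,f \right)} = \frac{2 f}{Y + f}$
$a = -17712$ ($a = -17834 - -122 = -17834 + 122 = -17712$)
$E{\left(380,k{\left(6,-21 \right)} \right)} + a = \frac{2 \cdot \frac{1}{7} \cdot 6}{380 + \frac{1}{7} \cdot 6} - 17712 = 2 \cdot \frac{6}{7} \frac{1}{380 + \frac{6}{7}} - 17712 = 2 \cdot \frac{6}{7} \frac{1}{\frac{2666}{7}} - 17712 = 2 \cdot \frac{6}{7} \cdot \frac{7}{2666} - 17712 = \frac{6}{1333} - 17712 = - \frac{23610090}{1333}$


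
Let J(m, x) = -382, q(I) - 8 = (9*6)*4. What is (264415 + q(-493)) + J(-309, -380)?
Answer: 264257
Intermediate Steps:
q(I) = 224 (q(I) = 8 + (9*6)*4 = 8 + 54*4 = 8 + 216 = 224)
(264415 + q(-493)) + J(-309, -380) = (264415 + 224) - 382 = 264639 - 382 = 264257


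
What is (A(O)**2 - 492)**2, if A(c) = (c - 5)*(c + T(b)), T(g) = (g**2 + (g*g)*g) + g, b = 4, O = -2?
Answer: 108230472256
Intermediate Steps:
T(g) = g + g**2 + g**3 (T(g) = (g**2 + g**2*g) + g = (g**2 + g**3) + g = g + g**2 + g**3)
A(c) = (-5 + c)*(84 + c) (A(c) = (c - 5)*(c + 4*(1 + 4 + 4**2)) = (-5 + c)*(c + 4*(1 + 4 + 16)) = (-5 + c)*(c + 4*21) = (-5 + c)*(c + 84) = (-5 + c)*(84 + c))
(A(O)**2 - 492)**2 = ((-420 + (-2)**2 + 79*(-2))**2 - 492)**2 = ((-420 + 4 - 158)**2 - 492)**2 = ((-574)**2 - 492)**2 = (329476 - 492)**2 = 328984**2 = 108230472256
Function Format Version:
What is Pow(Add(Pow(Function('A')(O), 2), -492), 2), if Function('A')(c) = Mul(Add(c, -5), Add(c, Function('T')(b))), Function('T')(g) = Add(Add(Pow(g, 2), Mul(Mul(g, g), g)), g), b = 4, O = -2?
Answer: 108230472256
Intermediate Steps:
Function('T')(g) = Add(g, Pow(g, 2), Pow(g, 3)) (Function('T')(g) = Add(Add(Pow(g, 2), Mul(Pow(g, 2), g)), g) = Add(Add(Pow(g, 2), Pow(g, 3)), g) = Add(g, Pow(g, 2), Pow(g, 3)))
Function('A')(c) = Mul(Add(-5, c), Add(84, c)) (Function('A')(c) = Mul(Add(c, -5), Add(c, Mul(4, Add(1, 4, Pow(4, 2))))) = Mul(Add(-5, c), Add(c, Mul(4, Add(1, 4, 16)))) = Mul(Add(-5, c), Add(c, Mul(4, 21))) = Mul(Add(-5, c), Add(c, 84)) = Mul(Add(-5, c), Add(84, c)))
Pow(Add(Pow(Function('A')(O), 2), -492), 2) = Pow(Add(Pow(Add(-420, Pow(-2, 2), Mul(79, -2)), 2), -492), 2) = Pow(Add(Pow(Add(-420, 4, -158), 2), -492), 2) = Pow(Add(Pow(-574, 2), -492), 2) = Pow(Add(329476, -492), 2) = Pow(328984, 2) = 108230472256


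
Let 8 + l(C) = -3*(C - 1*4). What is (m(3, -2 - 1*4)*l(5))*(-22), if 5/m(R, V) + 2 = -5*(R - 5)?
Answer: 605/4 ≈ 151.25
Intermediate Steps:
m(R, V) = 5/(23 - 5*R) (m(R, V) = 5/(-2 - 5*(R - 5)) = 5/(-2 - 5*(-5 + R)) = 5/(-2 + (25 - 5*R)) = 5/(23 - 5*R))
l(C) = 4 - 3*C (l(C) = -8 - 3*(C - 1*4) = -8 - 3*(C - 4) = -8 - 3*(-4 + C) = -8 + (12 - 3*C) = 4 - 3*C)
(m(3, -2 - 1*4)*l(5))*(-22) = ((-5/(-23 + 5*3))*(4 - 3*5))*(-22) = ((-5/(-23 + 15))*(4 - 15))*(-22) = (-5/(-8)*(-11))*(-22) = (-5*(-⅛)*(-11))*(-22) = ((5/8)*(-11))*(-22) = -55/8*(-22) = 605/4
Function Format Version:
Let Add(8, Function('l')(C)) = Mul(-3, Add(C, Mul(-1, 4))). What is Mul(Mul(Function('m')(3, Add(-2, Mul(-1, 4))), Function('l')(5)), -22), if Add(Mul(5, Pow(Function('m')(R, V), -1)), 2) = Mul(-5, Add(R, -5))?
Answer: Rational(605, 4) ≈ 151.25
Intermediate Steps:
Function('m')(R, V) = Mul(5, Pow(Add(23, Mul(-5, R)), -1)) (Function('m')(R, V) = Mul(5, Pow(Add(-2, Mul(-5, Add(R, -5))), -1)) = Mul(5, Pow(Add(-2, Mul(-5, Add(-5, R))), -1)) = Mul(5, Pow(Add(-2, Add(25, Mul(-5, R))), -1)) = Mul(5, Pow(Add(23, Mul(-5, R)), -1)))
Function('l')(C) = Add(4, Mul(-3, C)) (Function('l')(C) = Add(-8, Mul(-3, Add(C, Mul(-1, 4)))) = Add(-8, Mul(-3, Add(C, -4))) = Add(-8, Mul(-3, Add(-4, C))) = Add(-8, Add(12, Mul(-3, C))) = Add(4, Mul(-3, C)))
Mul(Mul(Function('m')(3, Add(-2, Mul(-1, 4))), Function('l')(5)), -22) = Mul(Mul(Mul(-5, Pow(Add(-23, Mul(5, 3)), -1)), Add(4, Mul(-3, 5))), -22) = Mul(Mul(Mul(-5, Pow(Add(-23, 15), -1)), Add(4, -15)), -22) = Mul(Mul(Mul(-5, Pow(-8, -1)), -11), -22) = Mul(Mul(Mul(-5, Rational(-1, 8)), -11), -22) = Mul(Mul(Rational(5, 8), -11), -22) = Mul(Rational(-55, 8), -22) = Rational(605, 4)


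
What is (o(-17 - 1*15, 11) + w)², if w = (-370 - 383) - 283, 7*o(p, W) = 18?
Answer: 52330756/49 ≈ 1.0680e+6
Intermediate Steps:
o(p, W) = 18/7 (o(p, W) = (⅐)*18 = 18/7)
w = -1036 (w = -753 - 283 = -1036)
(o(-17 - 1*15, 11) + w)² = (18/7 - 1036)² = (-7234/7)² = 52330756/49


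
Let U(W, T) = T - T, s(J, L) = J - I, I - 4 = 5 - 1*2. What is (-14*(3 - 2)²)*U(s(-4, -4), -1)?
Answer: 0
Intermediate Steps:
I = 7 (I = 4 + (5 - 1*2) = 4 + (5 - 2) = 4 + 3 = 7)
s(J, L) = -7 + J (s(J, L) = J - 1*7 = J - 7 = -7 + J)
U(W, T) = 0
(-14*(3 - 2)²)*U(s(-4, -4), -1) = -14*(3 - 2)²*0 = -14*1²*0 = -14*1*0 = -14*0 = 0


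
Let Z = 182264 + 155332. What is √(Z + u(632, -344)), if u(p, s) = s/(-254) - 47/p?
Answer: √543726557513214/40132 ≈ 581.03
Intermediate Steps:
u(p, s) = -47/p - s/254 (u(p, s) = s*(-1/254) - 47/p = -s/254 - 47/p = -47/p - s/254)
Z = 337596
√(Z + u(632, -344)) = √(337596 + (-47/632 - 1/254*(-344))) = √(337596 + (-47*1/632 + 172/127)) = √(337596 + (-47/632 + 172/127)) = √(337596 + 102735/80264) = √(27096908079/80264) = √543726557513214/40132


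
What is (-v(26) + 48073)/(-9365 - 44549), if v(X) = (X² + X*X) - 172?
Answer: -6699/7702 ≈ -0.86977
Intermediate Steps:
v(X) = -172 + 2*X² (v(X) = (X² + X²) - 172 = 2*X² - 172 = -172 + 2*X²)
(-v(26) + 48073)/(-9365 - 44549) = (-(-172 + 2*26²) + 48073)/(-9365 - 44549) = (-(-172 + 2*676) + 48073)/(-53914) = (-(-172 + 1352) + 48073)*(-1/53914) = (-1*1180 + 48073)*(-1/53914) = (-1180 + 48073)*(-1/53914) = 46893*(-1/53914) = -6699/7702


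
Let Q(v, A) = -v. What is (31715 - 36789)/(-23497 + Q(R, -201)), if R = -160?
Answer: 5074/23337 ≈ 0.21742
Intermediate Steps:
(31715 - 36789)/(-23497 + Q(R, -201)) = (31715 - 36789)/(-23497 - 1*(-160)) = -5074/(-23497 + 160) = -5074/(-23337) = -5074*(-1/23337) = 5074/23337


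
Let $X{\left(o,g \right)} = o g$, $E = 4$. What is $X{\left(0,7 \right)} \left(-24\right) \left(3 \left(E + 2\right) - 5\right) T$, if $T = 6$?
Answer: $0$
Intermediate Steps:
$X{\left(o,g \right)} = g o$
$X{\left(0,7 \right)} \left(-24\right) \left(3 \left(E + 2\right) - 5\right) T = 7 \cdot 0 \left(-24\right) \left(3 \left(4 + 2\right) - 5\right) 6 = 0 \left(-24\right) \left(3 \cdot 6 - 5\right) 6 = 0 \left(18 - 5\right) 6 = 0 \cdot 13 \cdot 6 = 0 \cdot 78 = 0$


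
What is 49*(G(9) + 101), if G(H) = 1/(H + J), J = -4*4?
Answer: 4942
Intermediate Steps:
J = -16
G(H) = 1/(-16 + H) (G(H) = 1/(H - 16) = 1/(-16 + H))
49*(G(9) + 101) = 49*(1/(-16 + 9) + 101) = 49*(1/(-7) + 101) = 49*(-⅐ + 101) = 49*(706/7) = 4942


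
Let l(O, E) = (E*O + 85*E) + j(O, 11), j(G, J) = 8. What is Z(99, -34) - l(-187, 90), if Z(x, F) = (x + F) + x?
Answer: 9336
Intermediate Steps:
Z(x, F) = F + 2*x (Z(x, F) = (F + x) + x = F + 2*x)
l(O, E) = 8 + 85*E + E*O (l(O, E) = (E*O + 85*E) + 8 = (85*E + E*O) + 8 = 8 + 85*E + E*O)
Z(99, -34) - l(-187, 90) = (-34 + 2*99) - (8 + 85*90 + 90*(-187)) = (-34 + 198) - (8 + 7650 - 16830) = 164 - 1*(-9172) = 164 + 9172 = 9336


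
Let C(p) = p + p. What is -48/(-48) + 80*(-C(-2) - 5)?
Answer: -79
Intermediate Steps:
C(p) = 2*p
-48/(-48) + 80*(-C(-2) - 5) = -48/(-48) + 80*(-2*(-2) - 5) = -48*(-1/48) + 80*(-1*(-4) - 5) = 1 + 80*(4 - 5) = 1 + 80*(-1) = 1 - 80 = -79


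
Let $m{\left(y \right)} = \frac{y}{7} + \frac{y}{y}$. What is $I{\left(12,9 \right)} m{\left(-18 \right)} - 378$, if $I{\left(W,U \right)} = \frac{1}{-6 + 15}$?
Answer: $- \frac{23825}{63} \approx -378.17$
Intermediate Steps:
$m{\left(y \right)} = 1 + \frac{y}{7}$ ($m{\left(y \right)} = y \frac{1}{7} + 1 = \frac{y}{7} + 1 = 1 + \frac{y}{7}$)
$I{\left(W,U \right)} = \frac{1}{9}$
$I{\left(12,9 \right)} m{\left(-18 \right)} - 378 = \frac{1 + \frac{1}{7} \left(-18\right)}{9} - 378 = \frac{1 - \frac{18}{7}}{9} - 378 = \frac{1}{9} \left(- \frac{11}{7}\right) - 378 = - \frac{11}{63} - 378 = - \frac{23825}{63}$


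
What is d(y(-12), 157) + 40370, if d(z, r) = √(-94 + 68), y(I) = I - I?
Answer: 40370 + I*√26 ≈ 40370.0 + 5.099*I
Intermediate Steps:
y(I) = 0
d(z, r) = I*√26 (d(z, r) = √(-26) = I*√26)
d(y(-12), 157) + 40370 = I*√26 + 40370 = 40370 + I*√26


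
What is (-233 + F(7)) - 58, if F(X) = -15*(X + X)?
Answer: -501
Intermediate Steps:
F(X) = -30*X
(-233 + F(7)) - 58 = (-233 - 30*7) - 58 = (-233 - 210) - 58 = -443 - 58 = -501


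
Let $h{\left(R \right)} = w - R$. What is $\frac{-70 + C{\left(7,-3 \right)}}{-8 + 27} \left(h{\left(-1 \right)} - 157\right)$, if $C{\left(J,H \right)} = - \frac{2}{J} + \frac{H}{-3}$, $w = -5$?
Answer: $\frac{11155}{19} \approx 587.11$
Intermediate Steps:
$C{\left(J,H \right)} = - \frac{2}{J} - \frac{H}{3}$ ($C{\left(J,H \right)} = - \frac{2}{J} + H \left(- \frac{1}{3}\right) = - \frac{2}{J} - \frac{H}{3}$)
$h{\left(R \right)} = -5 - R$
$\frac{-70 + C{\left(7,-3 \right)}}{-8 + 27} \left(h{\left(-1 \right)} - 157\right) = \frac{-70 - \left(-1 + \frac{2}{7}\right)}{-8 + 27} \left(\left(-5 - -1\right) - 157\right) = \frac{-70 + \left(\left(-2\right) \frac{1}{7} + 1\right)}{19} \left(\left(-5 + 1\right) - 157\right) = \left(-70 + \left(- \frac{2}{7} + 1\right)\right) \frac{1}{19} \left(-4 - 157\right) = \left(-70 + \frac{5}{7}\right) \frac{1}{19} \left(-161\right) = \left(- \frac{485}{7}\right) \frac{1}{19} \left(-161\right) = \left(- \frac{485}{133}\right) \left(-161\right) = \frac{11155}{19}$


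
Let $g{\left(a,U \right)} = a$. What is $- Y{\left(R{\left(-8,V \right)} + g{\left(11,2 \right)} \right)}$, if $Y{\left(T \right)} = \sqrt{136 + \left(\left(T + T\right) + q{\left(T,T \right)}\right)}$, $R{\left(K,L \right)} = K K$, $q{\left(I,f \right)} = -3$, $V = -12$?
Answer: $- \sqrt{283} \approx -16.823$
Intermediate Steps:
$R{\left(K,L \right)} = K^{2}$
$Y{\left(T \right)} = \sqrt{133 + 2 T}$ ($Y{\left(T \right)} = \sqrt{136 + \left(\left(T + T\right) - 3\right)} = \sqrt{136 + \left(2 T - 3\right)} = \sqrt{136 + \left(-3 + 2 T\right)} = \sqrt{133 + 2 T}$)
$- Y{\left(R{\left(-8,V \right)} + g{\left(11,2 \right)} \right)} = - \sqrt{133 + 2 \left(\left(-8\right)^{2} + 11\right)} = - \sqrt{133 + 2 \left(64 + 11\right)} = - \sqrt{133 + 2 \cdot 75} = - \sqrt{133 + 150} = - \sqrt{283}$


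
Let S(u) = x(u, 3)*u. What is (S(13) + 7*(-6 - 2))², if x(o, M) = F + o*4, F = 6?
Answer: 487204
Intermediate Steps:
x(o, M) = 6 + 4*o (x(o, M) = 6 + o*4 = 6 + 4*o)
S(u) = u*(6 + 4*u) (S(u) = (6 + 4*u)*u = u*(6 + 4*u))
(S(13) + 7*(-6 - 2))² = (2*13*(3 + 2*13) + 7*(-6 - 2))² = (2*13*(3 + 26) + 7*(-8))² = (2*13*29 - 56)² = (754 - 56)² = 698² = 487204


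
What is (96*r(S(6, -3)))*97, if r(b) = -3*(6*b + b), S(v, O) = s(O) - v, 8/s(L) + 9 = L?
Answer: 1303680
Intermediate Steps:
s(L) = 8/(-9 + L)
S(v, O) = -v + 8/(-9 + O) (S(v, O) = 8/(-9 + O) - v = -v + 8/(-9 + O))
r(b) = -21*b
(96*r(S(6, -3)))*97 = (96*(-21*(8 - 1*6*(-9 - 3))/(-9 - 3)))*97 = (96*(-21*(8 - 1*6*(-12))/(-12)))*97 = (96*(-(-7)*(8 + 72)/4))*97 = (96*(-(-7)*80/4))*97 = (96*(-21*(-20/3)))*97 = (96*140)*97 = 13440*97 = 1303680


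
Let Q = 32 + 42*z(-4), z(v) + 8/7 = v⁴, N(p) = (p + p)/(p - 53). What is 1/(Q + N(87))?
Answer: 17/182599 ≈ 9.3100e-5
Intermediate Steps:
N(p) = 2*p/(-53 + p) (N(p) = (2*p)/(-53 + p) = 2*p/(-53 + p))
z(v) = -8/7 + v⁴
Q = 10736 (Q = 32 + 42*(-8/7 + (-4)⁴) = 32 + 42*(-8/7 + 256) = 32 + 42*(1784/7) = 32 + 10704 = 10736)
1/(Q + N(87)) = 1/(10736 + 2*87/(-53 + 87)) = 1/(10736 + 2*87/34) = 1/(10736 + 2*87*(1/34)) = 1/(10736 + 87/17) = 1/(182599/17) = 17/182599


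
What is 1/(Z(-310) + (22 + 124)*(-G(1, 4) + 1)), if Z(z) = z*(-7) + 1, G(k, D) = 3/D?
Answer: 2/4415 ≈ 0.00045300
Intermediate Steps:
Z(z) = 1 - 7*z (Z(z) = -7*z + 1 = 1 - 7*z)
1/(Z(-310) + (22 + 124)*(-G(1, 4) + 1)) = 1/((1 - 7*(-310)) + (22 + 124)*(-3/4 + 1)) = 1/((1 + 2170) + 146*(-3/4 + 1)) = 1/(2171 + 146*(-1*3/4 + 1)) = 1/(2171 + 146*(-3/4 + 1)) = 1/(2171 + 146*(1/4)) = 1/(2171 + 73/2) = 1/(4415/2) = 2/4415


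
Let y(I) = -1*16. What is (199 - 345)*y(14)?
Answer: 2336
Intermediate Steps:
y(I) = -16
(199 - 345)*y(14) = (199 - 345)*(-16) = -146*(-16) = 2336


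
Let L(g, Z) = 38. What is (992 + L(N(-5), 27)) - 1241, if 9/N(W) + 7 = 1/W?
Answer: -211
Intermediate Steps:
N(W) = 9/(-7 + 1/W)
(992 + L(N(-5), 27)) - 1241 = (992 + 38) - 1241 = 1030 - 1241 = -211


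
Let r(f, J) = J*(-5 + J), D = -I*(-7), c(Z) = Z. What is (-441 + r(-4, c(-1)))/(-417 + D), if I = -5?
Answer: 435/452 ≈ 0.96239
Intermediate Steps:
D = -35 (D = -1*(-5)*(-7) = 5*(-7) = -35)
(-441 + r(-4, c(-1)))/(-417 + D) = (-441 - (-5 - 1))/(-417 - 35) = (-441 - 1*(-6))/(-452) = (-441 + 6)*(-1/452) = -435*(-1/452) = 435/452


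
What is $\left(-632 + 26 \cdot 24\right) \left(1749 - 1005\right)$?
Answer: $-5952$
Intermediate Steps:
$\left(-632 + 26 \cdot 24\right) \left(1749 - 1005\right) = \left(-632 + 624\right) 744 = \left(-8\right) 744 = -5952$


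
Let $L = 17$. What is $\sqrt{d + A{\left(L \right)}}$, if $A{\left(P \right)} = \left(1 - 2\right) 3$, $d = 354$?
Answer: $3 \sqrt{39} \approx 18.735$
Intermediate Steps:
$A{\left(P \right)} = -3$ ($A{\left(P \right)} = \left(-1\right) 3 = -3$)
$\sqrt{d + A{\left(L \right)}} = \sqrt{354 - 3} = \sqrt{351} = 3 \sqrt{39}$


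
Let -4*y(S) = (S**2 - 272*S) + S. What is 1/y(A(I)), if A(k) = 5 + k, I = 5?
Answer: 2/1305 ≈ 0.0015326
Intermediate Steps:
y(S) = -S**2/4 + 271*S/4 (y(S) = -((S**2 - 272*S) + S)/4 = -(S**2 - 271*S)/4 = -S**2/4 + 271*S/4)
1/y(A(I)) = 1/((5 + 5)*(271 - (5 + 5))/4) = 1/((1/4)*10*(271 - 1*10)) = 1/((1/4)*10*(271 - 10)) = 1/((1/4)*10*261) = 1/(1305/2) = 2/1305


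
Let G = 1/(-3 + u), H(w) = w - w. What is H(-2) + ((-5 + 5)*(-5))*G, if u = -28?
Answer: 0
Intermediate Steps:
H(w) = 0
G = -1/31 (G = 1/(-3 - 28) = 1/(-31) = -1/31 ≈ -0.032258)
H(-2) + ((-5 + 5)*(-5))*G = 0 + ((-5 + 5)*(-5))*(-1/31) = 0 + (0*(-5))*(-1/31) = 0 + 0*(-1/31) = 0 + 0 = 0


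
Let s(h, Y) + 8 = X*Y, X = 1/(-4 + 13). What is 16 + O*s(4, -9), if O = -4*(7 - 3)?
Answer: 160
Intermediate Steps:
X = ⅑ (X = 1/9 = ⅑ ≈ 0.11111)
O = -16 (O = -4*4 = -16)
s(h, Y) = -8 + Y/9
16 + O*s(4, -9) = 16 - 16*(-8 + (⅑)*(-9)) = 16 - 16*(-8 - 1) = 16 - 16*(-9) = 16 + 144 = 160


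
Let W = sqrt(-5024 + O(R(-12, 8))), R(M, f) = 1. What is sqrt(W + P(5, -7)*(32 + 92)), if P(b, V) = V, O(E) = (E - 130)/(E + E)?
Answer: sqrt(-3472 + 2*I*sqrt(20354))/2 ≈ 1.2096 + 29.487*I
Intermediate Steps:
O(E) = (-130 + E)/(2*E) (O(E) = (-130 + E)/((2*E)) = (-130 + E)*(1/(2*E)) = (-130 + E)/(2*E))
W = I*sqrt(20354)/2 (W = sqrt(-5024 + (1/2)*(-130 + 1)/1) = sqrt(-5024 + (1/2)*1*(-129)) = sqrt(-5024 - 129/2) = sqrt(-10177/2) = I*sqrt(20354)/2 ≈ 71.334*I)
sqrt(W + P(5, -7)*(32 + 92)) = sqrt(I*sqrt(20354)/2 - 7*(32 + 92)) = sqrt(I*sqrt(20354)/2 - 7*124) = sqrt(I*sqrt(20354)/2 - 868) = sqrt(-868 + I*sqrt(20354)/2)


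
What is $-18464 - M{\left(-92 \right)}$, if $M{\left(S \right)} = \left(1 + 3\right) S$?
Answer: $-18096$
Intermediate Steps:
$M{\left(S \right)} = 4 S$
$-18464 - M{\left(-92 \right)} = -18464 - 4 \left(-92\right) = -18464 - -368 = -18464 + 368 = -18096$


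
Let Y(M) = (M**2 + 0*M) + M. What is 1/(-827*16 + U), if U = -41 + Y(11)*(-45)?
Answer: -1/19213 ≈ -5.2048e-5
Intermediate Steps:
Y(M) = M + M**2 (Y(M) = (M**2 + 0) + M = M**2 + M = M + M**2)
U = -5981 (U = -41 + (11*(1 + 11))*(-45) = -41 + (11*12)*(-45) = -41 + 132*(-45) = -41 - 5940 = -5981)
1/(-827*16 + U) = 1/(-827*16 - 5981) = 1/(-13232 - 5981) = 1/(-19213) = -1/19213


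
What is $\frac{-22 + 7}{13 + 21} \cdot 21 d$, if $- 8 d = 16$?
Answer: $\frac{315}{17} \approx 18.529$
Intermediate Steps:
$d = -2$ ($d = \left(- \frac{1}{8}\right) 16 = -2$)
$\frac{-22 + 7}{13 + 21} \cdot 21 d = \frac{-22 + 7}{13 + 21} \cdot 21 \left(-2\right) = - \frac{15}{34} \cdot 21 \left(-2\right) = \left(-15\right) \frac{1}{34} \cdot 21 \left(-2\right) = \left(- \frac{15}{34}\right) 21 \left(-2\right) = \left(- \frac{315}{34}\right) \left(-2\right) = \frac{315}{17}$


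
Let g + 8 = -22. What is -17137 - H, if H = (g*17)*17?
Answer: -8467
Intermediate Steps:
g = -30 (g = -8 - 22 = -30)
H = -8670 (H = -30*17*17 = -510*17 = -8670)
-17137 - H = -17137 - 1*(-8670) = -17137 + 8670 = -8467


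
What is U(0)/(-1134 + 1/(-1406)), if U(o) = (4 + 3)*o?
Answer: 0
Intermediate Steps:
U(o) = 7*o
U(0)/(-1134 + 1/(-1406)) = (7*0)/(-1134 + 1/(-1406)) = 0/(-1134 - 1/1406) = 0/(-1594405/1406) = 0*(-1406/1594405) = 0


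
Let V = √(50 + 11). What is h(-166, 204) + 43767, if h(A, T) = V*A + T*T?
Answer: 85383 - 166*√61 ≈ 84087.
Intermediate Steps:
V = √61 ≈ 7.8102
h(A, T) = T² + A*√61 (h(A, T) = √61*A + T*T = A*√61 + T² = T² + A*√61)
h(-166, 204) + 43767 = (204² - 166*√61) + 43767 = (41616 - 166*√61) + 43767 = 85383 - 166*√61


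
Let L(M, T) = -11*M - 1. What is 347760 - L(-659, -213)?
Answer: 340512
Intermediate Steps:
L(M, T) = -1 - 11*M
347760 - L(-659, -213) = 347760 - (-1 - 11*(-659)) = 347760 - (-1 + 7249) = 347760 - 1*7248 = 347760 - 7248 = 340512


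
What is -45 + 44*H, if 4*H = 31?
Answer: 296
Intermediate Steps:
H = 31/4 (H = (¼)*31 = 31/4 ≈ 7.7500)
-45 + 44*H = -45 + 44*(31/4) = -45 + 341 = 296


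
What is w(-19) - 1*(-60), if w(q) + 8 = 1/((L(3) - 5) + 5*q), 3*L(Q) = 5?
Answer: 15337/295 ≈ 51.990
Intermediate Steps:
L(Q) = 5/3 (L(Q) = (⅓)*5 = 5/3)
w(q) = -8 + 1/(-10/3 + 5*q) (w(q) = -8 + 1/((5/3 - 5) + 5*q) = -8 + 1/(-10/3 + 5*q))
w(-19) - 1*(-60) = (83 - 120*(-19))/(5*(-2 + 3*(-19))) - 1*(-60) = (83 + 2280)/(5*(-2 - 57)) + 60 = (⅕)*2363/(-59) + 60 = (⅕)*(-1/59)*2363 + 60 = -2363/295 + 60 = 15337/295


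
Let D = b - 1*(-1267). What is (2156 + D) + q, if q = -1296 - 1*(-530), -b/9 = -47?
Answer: 3080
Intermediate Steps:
b = 423 (b = -9*(-47) = 423)
q = -766 (q = -1296 + 530 = -766)
D = 1690 (D = 423 - 1*(-1267) = 423 + 1267 = 1690)
(2156 + D) + q = (2156 + 1690) - 766 = 3846 - 766 = 3080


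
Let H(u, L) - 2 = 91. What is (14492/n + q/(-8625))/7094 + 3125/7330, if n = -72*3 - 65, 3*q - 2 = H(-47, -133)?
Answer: 1584374074169/3780783745425 ≈ 0.41906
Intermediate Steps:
H(u, L) = 93 (H(u, L) = 2 + 91 = 93)
q = 95/3 (q = ⅔ + (⅓)*93 = ⅔ + 31 = 95/3 ≈ 31.667)
n = -281 (n = -216 - 65 = -281)
(14492/n + q/(-8625))/7094 + 3125/7330 = (14492/(-281) + (95/3)/(-8625))/7094 + 3125/7330 = (14492*(-1/281) + (95/3)*(-1/8625))*(1/7094) + 3125*(1/7330) = (-14492/281 - 19/5175)*(1/7094) + 625/1466 = -75001439/1454175*1/7094 + 625/1466 = -75001439/10315917450 + 625/1466 = 1584374074169/3780783745425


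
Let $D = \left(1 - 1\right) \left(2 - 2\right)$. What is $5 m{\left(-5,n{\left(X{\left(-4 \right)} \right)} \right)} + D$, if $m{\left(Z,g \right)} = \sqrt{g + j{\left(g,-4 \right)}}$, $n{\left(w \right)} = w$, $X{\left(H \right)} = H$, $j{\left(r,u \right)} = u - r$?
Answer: $10 i \approx 10.0 i$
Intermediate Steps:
$D = 0$ ($D = 0 \cdot 0 = 0$)
$m{\left(Z,g \right)} = 2 i$ ($m{\left(Z,g \right)} = \sqrt{g - \left(4 + g\right)} = \sqrt{-4} = 2 i$)
$5 m{\left(-5,n{\left(X{\left(-4 \right)} \right)} \right)} + D = 5 \cdot 2 i + 0 = 10 i + 0 = 10 i$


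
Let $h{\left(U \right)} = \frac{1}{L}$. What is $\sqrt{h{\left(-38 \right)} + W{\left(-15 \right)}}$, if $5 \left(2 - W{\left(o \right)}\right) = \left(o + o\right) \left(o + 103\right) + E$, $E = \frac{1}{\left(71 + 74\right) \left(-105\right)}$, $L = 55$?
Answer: $\frac{\sqrt{14865884411070}}{167475} \approx 23.022$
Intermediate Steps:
$h{\left(U \right)} = \frac{1}{55}$
$E = - \frac{1}{15225}$ ($E = \frac{1}{145} \left(- \frac{1}{105}\right) = - \frac{1}{15225} \approx -6.5681 \cdot 10^{-5}$)
$W{\left(o \right)} = \frac{152251}{76125} - \frac{2 o \left(103 + o\right)}{5}$ ($W{\left(o \right)} = 2 - \frac{\left(o + o\right) \left(o + 103\right) - \frac{1}{15225}}{5} = 2 - \frac{2 o \left(103 + o\right) - \frac{1}{15225}}{5} = 2 - \frac{- \frac{1}{15225} + 2 o \left(103 + o\right)}{5} = 2 - \left(- \frac{1}{76125} + \frac{2 o \left(103 + o\right)}{5}\right) = \frac{152251}{76125} - \frac{2 o \left(103 + o\right)}{5}$)
$\sqrt{h{\left(-38 \right)} + W{\left(-15 \right)}} = \sqrt{\frac{1}{55} - \left(- \frac{47197501}{76125} + 90\right)} = \sqrt{\frac{1}{55} + \left(\frac{152251}{76125} + 618 - 90\right)} = \sqrt{\frac{1}{55} + \frac{40346251}{76125}} = \sqrt{\frac{443823986}{837375}} = \frac{\sqrt{14865884411070}}{167475}$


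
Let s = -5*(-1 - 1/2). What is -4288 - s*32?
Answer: -4528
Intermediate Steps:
s = 15/2 (s = -5*(-1 - 1*1/2) = -5*(-1 - 1/2) = -5*(-3/2) = 15/2 ≈ 7.5000)
-4288 - s*32 = -4288 - 15*32/2 = -4288 - 1*240 = -4288 - 240 = -4528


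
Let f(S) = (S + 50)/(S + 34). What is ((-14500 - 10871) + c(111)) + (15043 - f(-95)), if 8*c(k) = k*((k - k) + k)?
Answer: -4288843/488 ≈ -8788.6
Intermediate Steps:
f(S) = (50 + S)/(34 + S)
c(k) = k²/8 (c(k) = (k*((k - k) + k))/8 = (k*(0 + k))/8 = (k*k)/8 = k²/8)
((-14500 - 10871) + c(111)) + (15043 - f(-95)) = ((-14500 - 10871) + (⅛)*111²) + (15043 - (50 - 95)/(34 - 95)) = (-25371 + (⅛)*12321) + (15043 - (-45)/(-61)) = (-25371 + 12321/8) + (15043 - (-1)*(-45)/61) = -190647/8 + (15043 - 1*45/61) = -190647/8 + (15043 - 45/61) = -190647/8 + 917578/61 = -4288843/488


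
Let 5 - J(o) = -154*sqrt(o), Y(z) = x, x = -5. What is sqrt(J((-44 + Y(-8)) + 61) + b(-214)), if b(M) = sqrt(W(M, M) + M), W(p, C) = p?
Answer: sqrt(5 + 308*sqrt(3) + 2*I*sqrt(107)) ≈ 23.209 + 0.4457*I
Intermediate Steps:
Y(z) = -5
J(o) = 5 + 154*sqrt(o) (J(o) = 5 - (-154)*sqrt(o) = 5 + 154*sqrt(o))
b(M) = sqrt(2)*sqrt(M) (b(M) = sqrt(M + M) = sqrt(2*M) = sqrt(2)*sqrt(M))
sqrt(J((-44 + Y(-8)) + 61) + b(-214)) = sqrt((5 + 154*sqrt((-44 - 5) + 61)) + sqrt(2)*sqrt(-214)) = sqrt((5 + 154*sqrt(-49 + 61)) + sqrt(2)*(I*sqrt(214))) = sqrt((5 + 154*sqrt(12)) + 2*I*sqrt(107)) = sqrt((5 + 154*(2*sqrt(3))) + 2*I*sqrt(107)) = sqrt((5 + 308*sqrt(3)) + 2*I*sqrt(107)) = sqrt(5 + 308*sqrt(3) + 2*I*sqrt(107))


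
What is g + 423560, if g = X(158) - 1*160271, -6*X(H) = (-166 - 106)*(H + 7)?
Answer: 270769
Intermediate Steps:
X(H) = 952/3 + 136*H/3 (X(H) = -(-166 - 106)*(H + 7)/6 = -(-136)*(7 + H)/3 = -(-1904 - 272*H)/6 = 952/3 + 136*H/3)
g = -152791 (g = (952/3 + (136/3)*158) - 1*160271 = (952/3 + 21488/3) - 160271 = 7480 - 160271 = -152791)
g + 423560 = -152791 + 423560 = 270769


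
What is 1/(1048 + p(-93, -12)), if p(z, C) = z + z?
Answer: 1/862 ≈ 0.0011601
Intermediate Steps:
p(z, C) = 2*z
1/(1048 + p(-93, -12)) = 1/(1048 + 2*(-93)) = 1/(1048 - 186) = 1/862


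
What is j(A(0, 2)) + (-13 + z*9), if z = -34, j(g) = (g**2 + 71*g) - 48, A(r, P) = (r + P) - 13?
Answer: -1027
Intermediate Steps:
A(r, P) = -13 + P + r (A(r, P) = (P + r) - 13 = -13 + P + r)
j(g) = -48 + g**2 + 71*g
j(A(0, 2)) + (-13 + z*9) = (-48 + (-13 + 2 + 0)**2 + 71*(-13 + 2 + 0)) + (-13 - 34*9) = (-48 + (-11)**2 + 71*(-11)) + (-13 - 306) = (-48 + 121 - 781) - 319 = -708 - 319 = -1027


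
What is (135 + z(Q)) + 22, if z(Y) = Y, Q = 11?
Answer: 168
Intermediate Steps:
(135 + z(Q)) + 22 = (135 + 11) + 22 = 146 + 22 = 168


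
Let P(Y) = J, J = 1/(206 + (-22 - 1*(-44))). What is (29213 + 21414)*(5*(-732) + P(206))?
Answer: -42247168333/228 ≈ -1.8529e+8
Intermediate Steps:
J = 1/228 (J = 1/(206 + (-22 + 44)) = 1/(206 + 22) = 1/228 ≈ 0.0043860)
P(Y) = 1/228
(29213 + 21414)*(5*(-732) + P(206)) = (29213 + 21414)*(5*(-732) + 1/228) = 50627*(-3660 + 1/228) = 50627*(-834479/228) = -42247168333/228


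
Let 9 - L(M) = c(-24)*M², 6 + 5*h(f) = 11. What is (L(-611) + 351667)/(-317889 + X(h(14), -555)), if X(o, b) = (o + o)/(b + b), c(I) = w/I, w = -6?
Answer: -573527565/705713584 ≈ -0.81269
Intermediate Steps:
h(f) = 1 (h(f) = -6/5 + (⅕)*11 = -6/5 + 11/5 = 1)
c(I) = -6/I
X(o, b) = o/b (X(o, b) = (2*o)/((2*b)) = (2*o)*(1/(2*b)) = o/b)
L(M) = 9 - M²/4 (L(M) = 9 - (-6/(-24))*M² = 9 - (-6*(-1/24))*M² = 9 - M²/4)
(L(-611) + 351667)/(-317889 + X(h(14), -555)) = ((9 - ¼*(-611)²) + 351667)/(-317889 + 1/(-555)) = ((9 - ¼*373321) + 351667)/(-317889 + 1*(-1/555)) = ((9 - 373321/4) + 351667)/(-317889 - 1/555) = (-373285/4 + 351667)/(-176428396/555) = (1033383/4)*(-555/176428396) = -573527565/705713584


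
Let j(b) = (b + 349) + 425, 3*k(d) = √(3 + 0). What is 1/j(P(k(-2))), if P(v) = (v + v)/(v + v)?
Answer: 1/775 ≈ 0.0012903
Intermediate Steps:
k(d) = √3/3 (k(d) = √(3 + 0)/3 = √3/3)
P(v) = 1 (P(v) = (2*v)/((2*v)) = (2*v)*(1/(2*v)) = 1)
j(b) = 774 + b (j(b) = (349 + b) + 425 = 774 + b)
1/j(P(k(-2))) = 1/(774 + 1) = 1/775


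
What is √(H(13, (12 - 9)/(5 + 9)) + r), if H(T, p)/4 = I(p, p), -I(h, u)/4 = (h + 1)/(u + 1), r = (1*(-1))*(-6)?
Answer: I*√10 ≈ 3.1623*I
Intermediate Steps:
r = 6 (r = -1*(-6) = 6)
I(h, u) = -4*(1 + h)/(1 + u) (I(h, u) = -4*(h + 1)/(u + 1) = -4*(1 + h)/(1 + u))
H(T, p) = 16*(-1 - p)/(1 + p) (H(T, p) = 4*(4*(-1 - p)/(1 + p)) = 16*(-1 - p)/(1 + p))
√(H(13, (12 - 9)/(5 + 9)) + r) = √(-16 + 6) = √(-10) = I*√10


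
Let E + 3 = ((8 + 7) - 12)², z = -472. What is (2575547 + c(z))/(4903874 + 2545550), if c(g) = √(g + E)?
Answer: 2575547/7449424 + I*√466/7449424 ≈ 0.34574 + 2.8978e-6*I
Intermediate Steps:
E = 6 (E = -3 + ((8 + 7) - 12)² = -3 + (15 - 12)² = -3 + 3² = -3 + 9 = 6)
c(g) = √(6 + g) (c(g) = √(g + 6) = √(6 + g))
(2575547 + c(z))/(4903874 + 2545550) = (2575547 + √(6 - 472))/(4903874 + 2545550) = (2575547 + √(-466))/7449424 = (2575547 + I*√466)*(1/7449424) = 2575547/7449424 + I*√466/7449424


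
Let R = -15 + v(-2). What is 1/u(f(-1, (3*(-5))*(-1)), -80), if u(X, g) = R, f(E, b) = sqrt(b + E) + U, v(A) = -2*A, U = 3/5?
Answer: -1/11 ≈ -0.090909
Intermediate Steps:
U = 3/5 (U = 3*(1/5) = 3/5 ≈ 0.60000)
R = -11 (R = -15 - 2*(-2) = -15 + 4 = -11)
f(E, b) = 3/5 + sqrt(E + b) (f(E, b) = sqrt(b + E) + 3/5 = sqrt(E + b) + 3/5 = 3/5 + sqrt(E + b))
u(X, g) = -11
1/u(f(-1, (3*(-5))*(-1)), -80) = 1/(-11) = -1/11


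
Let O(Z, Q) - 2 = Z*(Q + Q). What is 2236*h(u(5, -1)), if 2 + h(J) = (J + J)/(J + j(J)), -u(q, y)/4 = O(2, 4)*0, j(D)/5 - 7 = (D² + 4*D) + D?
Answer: -4472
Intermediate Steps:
O(Z, Q) = 2 + 2*Q*Z (O(Z, Q) = 2 + Z*(Q + Q) = 2 + Z*(2*Q) = 2 + 2*Q*Z)
j(D) = 35 + 5*D² + 25*D (j(D) = 35 + 5*((D² + 4*D) + D) = 35 + 5*(D² + 5*D) = 35 + (5*D² + 25*D) = 35 + 5*D² + 25*D)
u(q, y) = 0 (u(q, y) = -4*(2 + 2*4*2)*0 = -4*(2 + 16)*0 = -72*0 = -4*0 = 0)
h(J) = -2 + 2*J/(35 + 5*J² + 26*J) (h(J) = -2 + (J + J)/(J + (35 + 5*J² + 25*J)) = -2 + (2*J)/(35 + 5*J² + 26*J) = -2 + 2*J/(35 + 5*J² + 26*J))
2236*h(u(5, -1)) = 2236*(10*(-7 - 1*0² - 5*0)/(35 + 5*0² + 26*0)) = 2236*(10*(-7 - 1*0 + 0)/(35 + 5*0 + 0)) = 2236*(10*(-7 + 0 + 0)/(35 + 0 + 0)) = 2236*(10*(-7)/35) = 2236*(10*(1/35)*(-7)) = 2236*(-2) = -4472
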